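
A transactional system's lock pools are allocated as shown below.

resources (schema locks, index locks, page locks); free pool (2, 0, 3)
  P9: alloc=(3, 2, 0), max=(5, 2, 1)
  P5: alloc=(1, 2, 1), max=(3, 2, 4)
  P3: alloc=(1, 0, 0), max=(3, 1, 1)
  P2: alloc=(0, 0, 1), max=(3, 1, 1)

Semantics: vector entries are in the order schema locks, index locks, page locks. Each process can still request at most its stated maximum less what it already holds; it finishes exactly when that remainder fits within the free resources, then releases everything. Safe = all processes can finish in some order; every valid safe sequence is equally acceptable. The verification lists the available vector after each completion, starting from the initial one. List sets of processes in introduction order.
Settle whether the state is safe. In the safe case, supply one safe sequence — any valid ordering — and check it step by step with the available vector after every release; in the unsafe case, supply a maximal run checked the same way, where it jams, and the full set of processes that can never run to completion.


SAFE. One safe sequence: P9, P3, P2, P5.
Key observation: reading the order forward, P9 is the first process whose need (2, 0, 1) meets the free pool (2, 0, 3) exactly on a resource it requests.
Check, step by step:
  pool = (2, 0, 3)
  run P9 (needs (2, 0, 1), free (2, 0, 3)); after release of (3, 2, 0) the pool is (5, 2, 3)
  run P3 (needs (2, 1, 1), free (5, 2, 3)); after release of (1, 0, 0) the pool is (6, 2, 3)
  run P2 (needs (3, 1, 0), free (6, 2, 3)); after release of (0, 0, 1) the pool is (6, 2, 4)
  run P5 (needs (2, 0, 3), free (6, 2, 4)); after release of (1, 2, 1) the pool is (7, 4, 5)


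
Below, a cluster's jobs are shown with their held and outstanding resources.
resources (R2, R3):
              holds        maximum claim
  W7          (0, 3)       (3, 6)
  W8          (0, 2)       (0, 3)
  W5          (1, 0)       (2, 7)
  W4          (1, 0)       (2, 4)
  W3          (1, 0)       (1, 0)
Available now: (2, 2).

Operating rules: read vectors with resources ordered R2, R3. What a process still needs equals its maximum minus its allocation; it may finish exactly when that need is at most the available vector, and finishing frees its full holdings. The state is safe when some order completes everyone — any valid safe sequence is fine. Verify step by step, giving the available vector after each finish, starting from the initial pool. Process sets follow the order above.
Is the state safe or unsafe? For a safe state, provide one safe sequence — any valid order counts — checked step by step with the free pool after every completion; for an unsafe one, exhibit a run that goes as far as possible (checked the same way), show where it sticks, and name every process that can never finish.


SAFE. One safe sequence: W3, W8, W7, W4, W5.
Key observation: W7 marks the first exact bind of the order: its need (3, 3) fits the free (3, 4) with zero slack on a requested resource.
Walking it through:
  pool = (2, 2)
  W3: need (0, 0) fits (2, 2); releases (1, 0), pool now (3, 2)
  W8: need (0, 1) fits (3, 2); releases (0, 2), pool now (3, 4)
  W7: need (3, 3) fits (3, 4); releases (0, 3), pool now (3, 7)
  W4: need (1, 4) fits (3, 7); releases (1, 0), pool now (4, 7)
  W5: need (1, 7) fits (4, 7); releases (1, 0), pool now (5, 7)


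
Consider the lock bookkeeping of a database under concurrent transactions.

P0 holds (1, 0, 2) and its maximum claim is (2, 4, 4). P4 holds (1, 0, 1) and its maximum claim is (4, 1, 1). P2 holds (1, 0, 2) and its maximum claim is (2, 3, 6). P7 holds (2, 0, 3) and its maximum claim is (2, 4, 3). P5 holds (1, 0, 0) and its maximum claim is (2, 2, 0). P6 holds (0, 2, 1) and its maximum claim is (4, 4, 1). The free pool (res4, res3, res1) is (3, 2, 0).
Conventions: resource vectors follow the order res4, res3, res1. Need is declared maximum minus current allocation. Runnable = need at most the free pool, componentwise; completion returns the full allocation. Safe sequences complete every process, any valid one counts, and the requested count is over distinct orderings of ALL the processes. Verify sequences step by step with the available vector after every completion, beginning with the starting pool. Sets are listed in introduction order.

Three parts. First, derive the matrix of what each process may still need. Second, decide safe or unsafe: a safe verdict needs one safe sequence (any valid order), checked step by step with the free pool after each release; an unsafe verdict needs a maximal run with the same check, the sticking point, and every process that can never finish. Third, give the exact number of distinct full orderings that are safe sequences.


(1) Outstanding need per process (order res4, res3, res1):
  P0: (1, 4, 2)
  P4: (3, 1, 0)
  P2: (1, 3, 4)
  P7: (0, 4, 0)
  P5: (1, 2, 0)
  P6: (4, 2, 0)
(2) SAFE — a valid safe sequence is P4, P6, P0, P2, P5, P7.
Key observation: the order's first zero-slack moment is P4 ((3, 1, 0) needed, (3, 2, 0) free — a requested resource with nothing to spare).
Step-by-step check:
  pool = (3, 2, 0)
  run P4 (needs (3, 1, 0), free (3, 2, 0)); after release of (1, 0, 1) the pool is (4, 2, 1)
  run P6 (needs (4, 2, 0), free (4, 2, 1)); after release of (0, 2, 1) the pool is (4, 4, 2)
  run P0 (needs (1, 4, 2), free (4, 4, 2)); after release of (1, 0, 2) the pool is (5, 4, 4)
  run P2 (needs (1, 3, 4), free (5, 4, 4)); after release of (1, 0, 2) the pool is (6, 4, 6)
  run P5 (needs (1, 2, 0), free (6, 4, 6)); after release of (1, 0, 0) the pool is (7, 4, 6)
  run P7 (needs (0, 4, 0), free (7, 4, 6)); after release of (2, 0, 3) the pool is (9, 4, 9)
(3) Exactly 34 of the possible complete orderings are safe sequences.


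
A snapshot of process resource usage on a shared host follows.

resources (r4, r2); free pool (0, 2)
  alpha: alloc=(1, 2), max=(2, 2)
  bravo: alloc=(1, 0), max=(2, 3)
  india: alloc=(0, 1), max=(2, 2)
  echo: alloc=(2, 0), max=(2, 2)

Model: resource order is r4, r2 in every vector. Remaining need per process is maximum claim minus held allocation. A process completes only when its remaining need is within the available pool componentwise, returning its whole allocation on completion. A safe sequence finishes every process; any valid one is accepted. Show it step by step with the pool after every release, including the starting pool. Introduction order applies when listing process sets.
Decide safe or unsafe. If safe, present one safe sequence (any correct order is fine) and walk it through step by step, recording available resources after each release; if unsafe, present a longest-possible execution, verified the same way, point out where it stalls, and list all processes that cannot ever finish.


SAFE, for example via the order echo, alpha, bravo, india.
Key observation: echo is the earliest step where a requested resource binds exactly: need (0, 2), pool (0, 2) at its turn.
Step-by-step check:
  pool = (0, 2)
  run echo (needs (0, 2), free (0, 2)); after release of (2, 0) the pool is (2, 2)
  run alpha (needs (1, 0), free (2, 2)); after release of (1, 2) the pool is (3, 4)
  run bravo (needs (1, 3), free (3, 4)); after release of (1, 0) the pool is (4, 4)
  run india (needs (2, 1), free (4, 4)); after release of (0, 1) the pool is (4, 5)


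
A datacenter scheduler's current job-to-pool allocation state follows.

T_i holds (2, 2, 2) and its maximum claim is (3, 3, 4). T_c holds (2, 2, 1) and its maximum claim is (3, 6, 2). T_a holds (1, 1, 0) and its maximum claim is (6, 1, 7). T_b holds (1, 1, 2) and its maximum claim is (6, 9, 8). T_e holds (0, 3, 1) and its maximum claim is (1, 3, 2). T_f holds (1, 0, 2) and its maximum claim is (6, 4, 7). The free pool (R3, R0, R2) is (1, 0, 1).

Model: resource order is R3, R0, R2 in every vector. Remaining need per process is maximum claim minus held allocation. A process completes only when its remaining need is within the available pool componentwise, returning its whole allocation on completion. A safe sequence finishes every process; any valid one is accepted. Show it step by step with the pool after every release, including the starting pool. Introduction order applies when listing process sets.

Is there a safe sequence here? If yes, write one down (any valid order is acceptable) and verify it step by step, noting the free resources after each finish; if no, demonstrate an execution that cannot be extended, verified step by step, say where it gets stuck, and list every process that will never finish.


SAFE, for example via the order T_e, T_i, T_c, T_f, T_a, T_b.
Key observation: T_e marks the first exact bind of the order: its need (1, 0, 1) fits the free (1, 0, 1) with zero slack on a requested resource.
Step-by-step check:
  pool = (1, 0, 1)
  T_e needs (1, 0, 1) <= (1, 0, 1) -> finishes; pool += (0, 3, 1) = (1, 3, 2)
  T_i needs (1, 1, 2) <= (1, 3, 2) -> finishes; pool += (2, 2, 2) = (3, 5, 4)
  T_c needs (1, 4, 1) <= (3, 5, 4) -> finishes; pool += (2, 2, 1) = (5, 7, 5)
  T_f needs (5, 4, 5) <= (5, 7, 5) -> finishes; pool += (1, 0, 2) = (6, 7, 7)
  T_a needs (5, 0, 7) <= (6, 7, 7) -> finishes; pool += (1, 1, 0) = (7, 8, 7)
  T_b needs (5, 8, 6) <= (7, 8, 7) -> finishes; pool += (1, 1, 2) = (8, 9, 9)


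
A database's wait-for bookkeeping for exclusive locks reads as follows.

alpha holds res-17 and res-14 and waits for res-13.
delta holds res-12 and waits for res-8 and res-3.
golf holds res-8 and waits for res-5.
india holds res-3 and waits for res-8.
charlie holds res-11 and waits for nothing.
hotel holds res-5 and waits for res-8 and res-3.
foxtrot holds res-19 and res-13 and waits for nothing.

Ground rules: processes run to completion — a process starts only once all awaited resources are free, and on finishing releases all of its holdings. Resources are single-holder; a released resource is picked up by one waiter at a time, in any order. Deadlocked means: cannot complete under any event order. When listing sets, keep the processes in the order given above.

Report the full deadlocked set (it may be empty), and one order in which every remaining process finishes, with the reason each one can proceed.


Deadlocked: delta, golf, india and hotel.
Key observation: golf -> hotel -> golf is a circular wait — nothing in it can go first; india is caught in further circular waits and delta waits into the deadlock from upstream.
The rest can finish in the order foxtrot, charlie, alpha.
Check, step by step:
  foxtrot: no waits; runs immediately, freeing res-19 and res-13
  charlie: no waits; runs immediately, freeing res-11
  alpha waits on res-13 — all released -> runs and releases res-17 and res-14


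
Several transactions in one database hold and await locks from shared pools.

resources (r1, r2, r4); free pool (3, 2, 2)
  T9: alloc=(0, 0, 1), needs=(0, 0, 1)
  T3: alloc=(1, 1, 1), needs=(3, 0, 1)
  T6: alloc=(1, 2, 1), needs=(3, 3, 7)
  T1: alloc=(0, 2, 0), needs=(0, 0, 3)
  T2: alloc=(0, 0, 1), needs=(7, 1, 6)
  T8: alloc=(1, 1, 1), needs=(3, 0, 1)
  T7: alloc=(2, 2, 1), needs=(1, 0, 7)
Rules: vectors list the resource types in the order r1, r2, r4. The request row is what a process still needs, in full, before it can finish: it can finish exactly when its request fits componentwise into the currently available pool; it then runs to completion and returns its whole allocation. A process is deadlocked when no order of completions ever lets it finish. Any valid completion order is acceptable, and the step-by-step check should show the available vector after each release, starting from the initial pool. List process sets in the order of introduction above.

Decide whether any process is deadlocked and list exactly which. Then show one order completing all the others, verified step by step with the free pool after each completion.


Deadlocked set: T6, T2 and T7.
Key observation: the wall is r4: completing T3, T1, T8, T9 brings the pool only to (5, 6, 5), and all the rest need more.
The rest can finish in the order T3, T1, T8, T9. Verifying each step:
  pool = (3, 2, 2)
  run T3 (needs (3, 0, 1), free (3, 2, 2)); after release of (1, 1, 1) the pool is (4, 3, 3)
  run T1 (needs (0, 0, 3), free (4, 3, 3)); after release of (0, 2, 0) the pool is (4, 5, 3)
  run T8 (needs (3, 0, 1), free (4, 5, 3)); after release of (1, 1, 1) the pool is (5, 6, 4)
  run T9 (needs (0, 0, 1), free (5, 6, 4)); after release of (0, 0, 1) the pool is (5, 6, 5)
None of the blocked processes ever fits:
  T6 cannot run: need (3, 3, 7) vs free (5, 6, 5) (insufficient r4)
  T2 cannot run: need (7, 1, 6) vs free (5, 6, 5) (insufficient r1 and r4)
  T7 cannot run: need (1, 0, 7) vs free (5, 6, 5) (insufficient r4)


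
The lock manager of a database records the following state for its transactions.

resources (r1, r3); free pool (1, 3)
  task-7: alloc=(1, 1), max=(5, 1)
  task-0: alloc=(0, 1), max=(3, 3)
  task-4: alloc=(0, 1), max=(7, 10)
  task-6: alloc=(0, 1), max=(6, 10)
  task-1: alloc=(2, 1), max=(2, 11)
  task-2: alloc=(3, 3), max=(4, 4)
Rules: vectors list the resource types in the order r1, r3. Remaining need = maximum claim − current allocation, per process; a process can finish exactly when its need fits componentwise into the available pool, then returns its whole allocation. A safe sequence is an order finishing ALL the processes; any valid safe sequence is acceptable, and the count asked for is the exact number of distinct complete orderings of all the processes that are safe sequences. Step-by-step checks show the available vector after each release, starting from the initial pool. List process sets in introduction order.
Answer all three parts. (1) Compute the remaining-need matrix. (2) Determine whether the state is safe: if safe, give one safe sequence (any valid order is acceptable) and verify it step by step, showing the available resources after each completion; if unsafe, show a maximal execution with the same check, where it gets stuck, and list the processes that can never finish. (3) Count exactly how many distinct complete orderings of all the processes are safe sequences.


(1) Outstanding need per process (order r1, r3):
  task-7: (4, 0)
  task-0: (3, 2)
  task-4: (7, 9)
  task-6: (6, 9)
  task-1: (0, 10)
  task-2: (1, 1)
(2) UNSAFE — no complete ordering exists.
Key observation: task-2, task-7, task-0 can finish, but then (5, 8) is all there is, and the blocked group's r3 demands exceed it.
A maximal execution: task-2, task-7, task-0 — then nothing else fits. Walking it through:
  pool = (1, 3)
  task-2 needs (1, 1) <= (1, 3) -> finishes; pool += (3, 3) = (4, 6)
  task-7 needs (4, 0) <= (4, 6) -> finishes; pool += (1, 1) = (5, 7)
  task-0 needs (3, 2) <= (5, 7) -> finishes; pool += (0, 1) = (5, 8)
  blocked: task-4 wants (7, 9), pool (5, 8) — not enough r1 and r3
  blocked: task-6 wants (6, 9), pool (5, 8) — not enough r1 and r3
  blocked: task-1 wants (0, 10), pool (5, 8) — not enough r3
Permanently blocked: task-4, task-6 and task-1.
(3) Precisely 0 of the possible complete orderings are safe sequences.


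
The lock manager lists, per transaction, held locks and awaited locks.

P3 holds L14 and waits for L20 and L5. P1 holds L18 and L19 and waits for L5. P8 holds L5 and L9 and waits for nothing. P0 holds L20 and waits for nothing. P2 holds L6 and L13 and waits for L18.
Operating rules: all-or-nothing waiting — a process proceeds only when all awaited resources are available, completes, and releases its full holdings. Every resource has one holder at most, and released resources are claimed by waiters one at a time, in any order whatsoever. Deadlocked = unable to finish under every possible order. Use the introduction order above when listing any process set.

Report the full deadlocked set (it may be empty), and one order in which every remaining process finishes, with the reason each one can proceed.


No process is deadlocked.
Key observation: every chain of waits terminates; starting from the processes that wait on nothing, all the rest unlock in turn.
The rest can finish in the order P8, P0, P3, P1, P2.
Walking it through:
  run P8 (it waits on nothing); releases L5 and L9
  run P0 (it waits on nothing); releases L20
  P3: everything it awaited (L20 and L5) is free; runs, freeing L14
  P1: everything it awaited (L5) is free; runs, freeing L18 and L19
  P2: everything it awaited (L18) is free; runs, freeing L6 and L13


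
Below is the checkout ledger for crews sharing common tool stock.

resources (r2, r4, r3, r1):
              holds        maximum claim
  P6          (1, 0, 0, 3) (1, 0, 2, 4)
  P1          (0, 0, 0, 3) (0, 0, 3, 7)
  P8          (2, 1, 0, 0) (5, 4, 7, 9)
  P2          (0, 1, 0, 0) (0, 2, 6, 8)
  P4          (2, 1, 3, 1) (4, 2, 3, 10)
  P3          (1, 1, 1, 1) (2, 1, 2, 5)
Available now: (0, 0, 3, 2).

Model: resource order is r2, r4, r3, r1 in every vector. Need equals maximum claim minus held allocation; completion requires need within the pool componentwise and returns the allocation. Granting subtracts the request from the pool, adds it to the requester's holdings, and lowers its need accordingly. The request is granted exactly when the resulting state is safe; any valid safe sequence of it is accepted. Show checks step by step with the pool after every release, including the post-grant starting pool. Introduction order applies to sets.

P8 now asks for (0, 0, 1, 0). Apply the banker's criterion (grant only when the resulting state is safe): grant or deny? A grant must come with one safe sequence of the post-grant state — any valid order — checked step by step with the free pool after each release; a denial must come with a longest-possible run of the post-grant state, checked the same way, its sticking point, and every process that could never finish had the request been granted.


GRANT. The post-grant state is safe; one safe sequence: P6, P3, P1, P4, P2, P8.
Key observation: the grant leaves (0, 0, 2, 2) free — enough for P6, whose release restarts the cascade.
Check on the post-grant state, step by step:
  pool = (0, 0, 2, 2)
  P6 needs (0, 0, 2, 1) <= (0, 0, 2, 2) -> finishes; pool += (1, 0, 0, 3) = (1, 0, 2, 5)
  P3 needs (1, 0, 1, 4) <= (1, 0, 2, 5) -> finishes; pool += (1, 1, 1, 1) = (2, 1, 3, 6)
  P1 needs (0, 0, 3, 4) <= (2, 1, 3, 6) -> finishes; pool += (0, 0, 0, 3) = (2, 1, 3, 9)
  P4 needs (2, 1, 0, 9) <= (2, 1, 3, 9) -> finishes; pool += (2, 1, 3, 1) = (4, 2, 6, 10)
  P2 needs (0, 1, 6, 8) <= (4, 2, 6, 10) -> finishes; pool += (0, 1, 0, 0) = (4, 3, 6, 10)
  P8 needs (3, 3, 6, 9) <= (4, 3, 6, 10) -> finishes; pool += (2, 1, 1, 0) = (6, 4, 7, 10)


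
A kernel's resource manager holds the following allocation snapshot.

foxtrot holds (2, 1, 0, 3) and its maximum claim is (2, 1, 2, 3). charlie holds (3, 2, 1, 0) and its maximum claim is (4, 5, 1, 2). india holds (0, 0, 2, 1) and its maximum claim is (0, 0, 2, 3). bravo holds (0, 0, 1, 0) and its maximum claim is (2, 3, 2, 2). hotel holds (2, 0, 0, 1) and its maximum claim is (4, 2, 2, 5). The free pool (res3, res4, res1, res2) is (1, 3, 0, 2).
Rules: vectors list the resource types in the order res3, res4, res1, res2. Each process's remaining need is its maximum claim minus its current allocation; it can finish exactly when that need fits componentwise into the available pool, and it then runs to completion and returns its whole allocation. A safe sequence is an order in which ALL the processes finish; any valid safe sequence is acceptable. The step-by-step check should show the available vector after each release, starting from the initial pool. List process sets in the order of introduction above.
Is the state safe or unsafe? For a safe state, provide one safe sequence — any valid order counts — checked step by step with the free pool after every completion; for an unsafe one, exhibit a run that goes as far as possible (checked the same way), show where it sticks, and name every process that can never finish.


The state is SAFE; one workable sequence: charlie, bravo, india, foxtrot, hotel.
Key observation: reading the order forward, charlie is the first process whose need (1, 3, 0, 2) meets the free pool (1, 3, 0, 2) exactly on a resource it requests.
Check, step by step:
  pool = (1, 3, 0, 2)
  run charlie (needs (1, 3, 0, 2), free (1, 3, 0, 2)); after release of (3, 2, 1, 0) the pool is (4, 5, 1, 2)
  run bravo (needs (2, 3, 1, 2), free (4, 5, 1, 2)); after release of (0, 0, 1, 0) the pool is (4, 5, 2, 2)
  run india (needs (0, 0, 0, 2), free (4, 5, 2, 2)); after release of (0, 0, 2, 1) the pool is (4, 5, 4, 3)
  run foxtrot (needs (0, 0, 2, 0), free (4, 5, 4, 3)); after release of (2, 1, 0, 3) the pool is (6, 6, 4, 6)
  run hotel (needs (2, 2, 2, 4), free (6, 6, 4, 6)); after release of (2, 0, 0, 1) the pool is (8, 6, 4, 7)


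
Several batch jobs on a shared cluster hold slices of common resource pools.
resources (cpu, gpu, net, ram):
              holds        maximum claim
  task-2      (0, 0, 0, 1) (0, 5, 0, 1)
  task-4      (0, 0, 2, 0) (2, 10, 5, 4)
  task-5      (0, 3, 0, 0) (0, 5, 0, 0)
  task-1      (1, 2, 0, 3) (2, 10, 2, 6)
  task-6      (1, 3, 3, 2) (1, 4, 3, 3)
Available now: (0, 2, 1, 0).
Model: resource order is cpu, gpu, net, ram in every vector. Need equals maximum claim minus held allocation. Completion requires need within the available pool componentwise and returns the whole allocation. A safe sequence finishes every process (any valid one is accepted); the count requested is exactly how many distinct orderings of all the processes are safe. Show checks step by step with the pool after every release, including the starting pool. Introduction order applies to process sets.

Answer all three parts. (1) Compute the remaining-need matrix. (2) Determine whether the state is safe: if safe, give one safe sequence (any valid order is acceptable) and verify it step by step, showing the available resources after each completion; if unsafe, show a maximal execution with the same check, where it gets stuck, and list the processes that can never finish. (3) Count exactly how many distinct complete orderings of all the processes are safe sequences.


(1) Outstanding need per process (order cpu, gpu, net, ram):
  task-2: (0, 5, 0, 0)
  task-4: (2, 10, 3, 4)
  task-5: (0, 2, 0, 0)
  task-1: (1, 8, 2, 3)
  task-6: (0, 1, 0, 1)
(2) SAFE. One safe sequence: task-5, task-2, task-6, task-1, task-4.
Key observation: task-5 marks the first exact bind of the order: its need (0, 2, 0, 0) fits the free (0, 2, 1, 0) with zero slack on a requested resource.
Check, step by step:
  pool = (0, 2, 1, 0)
  run task-5 (needs (0, 2, 0, 0), free (0, 2, 1, 0)); after release of (0, 3, 0, 0) the pool is (0, 5, 1, 0)
  run task-2 (needs (0, 5, 0, 0), free (0, 5, 1, 0)); after release of (0, 0, 0, 1) the pool is (0, 5, 1, 1)
  run task-6 (needs (0, 1, 0, 1), free (0, 5, 1, 1)); after release of (1, 3, 3, 2) the pool is (1, 8, 4, 3)
  run task-1 (needs (1, 8, 2, 3), free (1, 8, 4, 3)); after release of (1, 2, 0, 3) the pool is (2, 10, 4, 6)
  run task-4 (needs (2, 10, 3, 4), free (2, 10, 4, 6)); after release of (0, 0, 2, 0) the pool is (2, 10, 6, 6)
(3) Precisely 1 of the possible complete orderings is a safe sequence.


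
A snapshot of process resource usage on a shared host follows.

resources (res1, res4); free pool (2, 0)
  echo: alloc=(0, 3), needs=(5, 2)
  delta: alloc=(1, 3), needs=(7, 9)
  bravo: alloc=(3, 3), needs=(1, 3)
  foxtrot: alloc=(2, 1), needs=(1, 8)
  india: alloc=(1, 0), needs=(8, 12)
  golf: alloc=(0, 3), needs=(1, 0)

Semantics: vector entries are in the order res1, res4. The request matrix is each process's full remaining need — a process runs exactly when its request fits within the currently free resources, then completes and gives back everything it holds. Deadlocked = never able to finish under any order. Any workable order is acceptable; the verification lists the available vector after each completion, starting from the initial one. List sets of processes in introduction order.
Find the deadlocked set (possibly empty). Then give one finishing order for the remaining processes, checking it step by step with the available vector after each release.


The deadlocked set is empty.
Key observation: beginning at golf, releases accumulate fast enough that every process eventually fits.
One completion order for the rest: golf, bravo, echo, foxtrot, delta, india. Step-by-step check:
  pool = (2, 0)
  golf needs (1, 0) <= (2, 0) -> finishes; pool += (0, 3) = (2, 3)
  bravo needs (1, 3) <= (2, 3) -> finishes; pool += (3, 3) = (5, 6)
  echo needs (5, 2) <= (5, 6) -> finishes; pool += (0, 3) = (5, 9)
  foxtrot needs (1, 8) <= (5, 9) -> finishes; pool += (2, 1) = (7, 10)
  delta needs (7, 9) <= (7, 10) -> finishes; pool += (1, 3) = (8, 13)
  india needs (8, 12) <= (8, 13) -> finishes; pool += (1, 0) = (9, 13)


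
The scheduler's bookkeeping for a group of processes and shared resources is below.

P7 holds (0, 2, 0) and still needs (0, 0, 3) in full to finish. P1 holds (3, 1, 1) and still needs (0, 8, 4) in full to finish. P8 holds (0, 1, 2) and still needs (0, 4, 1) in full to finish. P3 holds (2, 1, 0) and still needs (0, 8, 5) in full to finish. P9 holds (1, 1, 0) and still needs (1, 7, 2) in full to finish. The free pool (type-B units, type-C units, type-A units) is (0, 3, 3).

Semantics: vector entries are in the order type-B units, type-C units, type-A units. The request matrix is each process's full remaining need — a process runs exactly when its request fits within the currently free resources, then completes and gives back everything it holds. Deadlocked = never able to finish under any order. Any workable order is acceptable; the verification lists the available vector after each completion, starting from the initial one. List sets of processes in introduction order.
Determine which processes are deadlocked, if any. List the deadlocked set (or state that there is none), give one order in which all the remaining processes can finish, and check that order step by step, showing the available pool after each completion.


Deadlocked: P1, P3 and P9.
Key observation: no order helps: past P7, P8, the free pool tops out at (0, 6, 5), below what each blocked process needs in type-C units.
A valid finishing order for the others: P7, P8. Check, step by step:
  pool = (0, 3, 3)
  P7 needs (0, 0, 3) <= (0, 3, 3) -> finishes; pool += (0, 2, 0) = (0, 5, 3)
  P8 needs (0, 4, 1) <= (0, 5, 3) -> finishes; pool += (0, 1, 2) = (0, 6, 5)
None of the blocked processes ever fits:
  blocked: P1 wants (0, 8, 4), pool (0, 6, 5) — not enough type-C units
  blocked: P3 wants (0, 8, 5), pool (0, 6, 5) — not enough type-C units
  blocked: P9 wants (1, 7, 2), pool (0, 6, 5) — not enough type-B units and type-C units


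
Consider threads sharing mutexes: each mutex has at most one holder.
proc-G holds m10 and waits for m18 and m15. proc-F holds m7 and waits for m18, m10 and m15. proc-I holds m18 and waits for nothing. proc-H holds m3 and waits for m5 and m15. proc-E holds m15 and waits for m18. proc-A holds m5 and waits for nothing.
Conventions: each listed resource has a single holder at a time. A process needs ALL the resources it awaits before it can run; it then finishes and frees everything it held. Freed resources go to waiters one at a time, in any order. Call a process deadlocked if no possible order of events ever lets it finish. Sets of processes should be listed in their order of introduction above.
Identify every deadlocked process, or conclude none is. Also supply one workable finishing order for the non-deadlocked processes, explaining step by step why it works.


The deadlocked set is empty.
Key observation: there is no circular wait here — follow any chain and it reaches a process that is free to run now.
One completion order for the rest: proc-I, proc-A, proc-E, proc-G, proc-F, proc-H.
Verifying each step:
  proc-I waits on nothing -> runs at once and releases m18
  proc-A waits on nothing -> runs at once and releases m5
  proc-E: everything it awaited (m18) is free; runs, freeing m15
  proc-G: everything it awaited (m18 and m15) is free; runs, freeing m10
  proc-F: everything it awaited (m18, m10 and m15) is free; runs, freeing m7
  proc-H: everything it awaited (m5 and m15) is free; runs, freeing m3


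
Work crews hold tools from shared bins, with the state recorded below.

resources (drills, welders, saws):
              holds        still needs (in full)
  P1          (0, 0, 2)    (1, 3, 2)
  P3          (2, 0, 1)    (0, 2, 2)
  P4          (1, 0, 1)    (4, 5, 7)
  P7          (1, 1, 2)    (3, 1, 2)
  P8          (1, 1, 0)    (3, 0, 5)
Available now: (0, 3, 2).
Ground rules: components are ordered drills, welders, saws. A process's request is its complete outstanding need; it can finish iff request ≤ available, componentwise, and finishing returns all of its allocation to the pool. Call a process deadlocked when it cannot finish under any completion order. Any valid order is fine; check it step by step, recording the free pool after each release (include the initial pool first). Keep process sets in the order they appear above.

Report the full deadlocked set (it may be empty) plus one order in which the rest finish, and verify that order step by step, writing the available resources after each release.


The deadlocked set is P4, P7 and P8.
Key observation: once P3, P1 finish, the pool peaks at (2, 3, 5) — and every remaining process still needs more drills than that.
The rest can finish in the order P3, P1. Walking it through:
  pool = (0, 3, 2)
  P3: need (0, 2, 2) fits (0, 3, 2); releases (2, 0, 1), pool now (2, 3, 3)
  P1: need (1, 3, 2) fits (2, 3, 3); releases (0, 0, 2), pool now (2, 3, 5)
The stuck group stays short no matter what:
  P4 still needs (4, 5, 7) but only (2, 3, 5) is free — short on drills, welders and saws
  P7 still needs (3, 1, 2) but only (2, 3, 5) is free — short on drills
  P8 still needs (3, 0, 5) but only (2, 3, 5) is free — short on drills


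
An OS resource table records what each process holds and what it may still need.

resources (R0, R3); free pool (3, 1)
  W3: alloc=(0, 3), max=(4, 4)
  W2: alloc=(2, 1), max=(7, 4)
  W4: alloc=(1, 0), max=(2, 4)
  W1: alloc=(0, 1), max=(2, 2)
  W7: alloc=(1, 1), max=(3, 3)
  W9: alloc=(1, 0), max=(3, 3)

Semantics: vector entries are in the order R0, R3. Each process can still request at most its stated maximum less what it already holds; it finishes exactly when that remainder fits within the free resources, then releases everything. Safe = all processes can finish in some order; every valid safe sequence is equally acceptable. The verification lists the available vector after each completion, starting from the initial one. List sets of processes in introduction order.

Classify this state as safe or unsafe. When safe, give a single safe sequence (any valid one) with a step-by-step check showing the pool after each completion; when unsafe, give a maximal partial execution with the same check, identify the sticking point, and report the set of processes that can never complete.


SAFE. One safe sequence: W1, W7, W3, W9, W2, W4.
Key observation: the first exact fit in this order is W1 — it needs (2, 1) with (3, 1) free, meeting a requested resource to the last unit.
Walking it through:
  pool = (3, 1)
  W1 needs (2, 1) <= (3, 1) -> finishes; pool += (0, 1) = (3, 2)
  W7 needs (2, 2) <= (3, 2) -> finishes; pool += (1, 1) = (4, 3)
  W3 needs (4, 1) <= (4, 3) -> finishes; pool += (0, 3) = (4, 6)
  W9 needs (2, 3) <= (4, 6) -> finishes; pool += (1, 0) = (5, 6)
  W2 needs (5, 3) <= (5, 6) -> finishes; pool += (2, 1) = (7, 7)
  W4 needs (1, 4) <= (7, 7) -> finishes; pool += (1, 0) = (8, 7)


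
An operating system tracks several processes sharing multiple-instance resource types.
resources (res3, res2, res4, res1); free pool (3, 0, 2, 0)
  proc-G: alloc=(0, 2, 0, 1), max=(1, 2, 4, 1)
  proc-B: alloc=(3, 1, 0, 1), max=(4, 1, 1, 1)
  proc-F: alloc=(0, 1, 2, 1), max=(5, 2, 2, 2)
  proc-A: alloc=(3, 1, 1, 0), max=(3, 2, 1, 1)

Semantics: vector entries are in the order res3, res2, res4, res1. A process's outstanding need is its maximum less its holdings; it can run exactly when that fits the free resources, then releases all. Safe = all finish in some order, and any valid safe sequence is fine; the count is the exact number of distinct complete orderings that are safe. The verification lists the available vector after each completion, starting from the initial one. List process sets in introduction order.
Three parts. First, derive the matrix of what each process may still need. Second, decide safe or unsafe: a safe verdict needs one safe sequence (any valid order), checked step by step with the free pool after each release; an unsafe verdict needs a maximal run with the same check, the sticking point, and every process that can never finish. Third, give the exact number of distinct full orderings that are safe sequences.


(1) Need matrix, components ordered res3, res2, res4, res1:
  proc-G: (1, 0, 4, 0)
  proc-B: (1, 0, 1, 0)
  proc-F: (5, 1, 0, 1)
  proc-A: (0, 1, 0, 1)
(2) SAFE, for example via the order proc-B, proc-F, proc-G, proc-A.
Key observation: the order's first zero-slack moment is proc-F ((5, 1, 0, 1) needed, (6, 1, 2, 1) free — a requested resource with nothing to spare).
Walking it through:
  pool = (3, 0, 2, 0)
  proc-B needs (1, 0, 1, 0) <= (3, 0, 2, 0) -> finishes; pool += (3, 1, 0, 1) = (6, 1, 2, 1)
  proc-F needs (5, 1, 0, 1) <= (6, 1, 2, 1) -> finishes; pool += (0, 1, 2, 1) = (6, 2, 4, 2)
  proc-G needs (1, 0, 4, 0) <= (6, 2, 4, 2) -> finishes; pool += (0, 2, 0, 1) = (6, 4, 4, 3)
  proc-A needs (0, 1, 0, 1) <= (6, 4, 4, 3) -> finishes; pool += (3, 1, 1, 0) = (9, 5, 5, 3)
(3) Exactly 3 of the possible complete orderings are safe sequences.


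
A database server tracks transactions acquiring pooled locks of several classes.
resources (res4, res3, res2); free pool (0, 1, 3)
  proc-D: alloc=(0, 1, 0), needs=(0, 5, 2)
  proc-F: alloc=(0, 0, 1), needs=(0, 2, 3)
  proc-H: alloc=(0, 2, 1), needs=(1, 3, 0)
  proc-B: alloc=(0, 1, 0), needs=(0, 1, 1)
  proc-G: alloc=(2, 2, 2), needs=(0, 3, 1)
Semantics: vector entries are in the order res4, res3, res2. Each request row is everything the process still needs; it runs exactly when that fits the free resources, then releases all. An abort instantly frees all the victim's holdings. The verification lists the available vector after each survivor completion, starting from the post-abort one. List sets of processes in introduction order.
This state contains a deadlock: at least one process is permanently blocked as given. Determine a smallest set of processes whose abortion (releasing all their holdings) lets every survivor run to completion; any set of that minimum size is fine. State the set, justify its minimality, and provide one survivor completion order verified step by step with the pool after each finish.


The answer: abort proc-G.
Key observation: no ordering could ever have run proc-H before the abort of proc-G; with (2, 2, 2) back in the pool it fits at step 2.
Minimality: the empty abort set fails — the state is deadlocked as it stands.
Survivors finish in the order: proc-F, proc-H, proc-B, proc-D. Verifying each step (pool after the aborts first):
  pool = (2, 3, 5)
  proc-F: need (0, 2, 3) fits (2, 3, 5); releases (0, 0, 1), pool now (2, 3, 6)
  proc-H: need (1, 3, 0) fits (2, 3, 6); releases (0, 2, 1), pool now (2, 5, 7)
  proc-B: need (0, 1, 1) fits (2, 5, 7); releases (0, 1, 0), pool now (2, 6, 7)
  proc-D: need (0, 5, 2) fits (2, 6, 7); releases (0, 1, 0), pool now (2, 7, 7)


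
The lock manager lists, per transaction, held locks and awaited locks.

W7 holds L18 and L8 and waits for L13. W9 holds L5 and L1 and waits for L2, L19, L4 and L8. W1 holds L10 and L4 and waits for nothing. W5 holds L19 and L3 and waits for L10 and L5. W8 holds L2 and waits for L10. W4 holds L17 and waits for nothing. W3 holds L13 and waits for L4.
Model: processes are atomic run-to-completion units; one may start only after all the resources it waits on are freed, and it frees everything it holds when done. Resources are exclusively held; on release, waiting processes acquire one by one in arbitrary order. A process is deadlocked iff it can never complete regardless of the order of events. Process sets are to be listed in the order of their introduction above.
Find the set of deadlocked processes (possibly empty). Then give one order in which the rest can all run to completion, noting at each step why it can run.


Deadlocked: W9 and W5.
Key observation: the loop W9 -> W5 -> W9 blocks itself forever; no other process is dragged down with it.
The rest can finish in the order W1, W8, W4, W3, W7.
Verifying each step:
  run W1 (it waits on nothing); releases L10 and L4
  W8 waits on L10 — all released -> runs and releases L2
  run W4 (it waits on nothing); releases L17
  W3 waits on L4 — all released -> runs and releases L13
  W7 waits on L13 — all released -> runs and releases L18 and L8


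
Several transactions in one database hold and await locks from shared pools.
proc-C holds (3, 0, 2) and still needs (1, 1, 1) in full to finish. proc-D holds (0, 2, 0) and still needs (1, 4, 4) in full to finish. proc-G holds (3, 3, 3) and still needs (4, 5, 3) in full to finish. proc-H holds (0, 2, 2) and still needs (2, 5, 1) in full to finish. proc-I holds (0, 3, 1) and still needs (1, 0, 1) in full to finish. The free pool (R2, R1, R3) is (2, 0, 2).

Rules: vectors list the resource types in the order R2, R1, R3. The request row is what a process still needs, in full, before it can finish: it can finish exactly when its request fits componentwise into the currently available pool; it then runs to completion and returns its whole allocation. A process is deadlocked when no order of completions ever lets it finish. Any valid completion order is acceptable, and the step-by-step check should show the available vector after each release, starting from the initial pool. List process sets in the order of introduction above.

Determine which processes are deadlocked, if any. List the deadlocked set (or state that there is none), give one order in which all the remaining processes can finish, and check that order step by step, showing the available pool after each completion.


Deadlocked: proc-D, proc-G and proc-H.
Key observation: even finishing proc-I, proc-C leaves just (5, 3, 5) free — too little R1 for any of the remaining processes.
The rest can finish in the order proc-I, proc-C. Verifying each step:
  pool = (2, 0, 2)
  proc-I needs (1, 0, 1) <= (2, 0, 2) -> finishes; pool += (0, 3, 1) = (2, 3, 3)
  proc-C needs (1, 1, 1) <= (2, 3, 3) -> finishes; pool += (3, 0, 2) = (5, 3, 5)
None of the blocked processes ever fits:
  proc-D cannot run: need (1, 4, 4) vs free (5, 3, 5) (insufficient R1)
  proc-G cannot run: need (4, 5, 3) vs free (5, 3, 5) (insufficient R1)
  proc-H cannot run: need (2, 5, 1) vs free (5, 3, 5) (insufficient R1)


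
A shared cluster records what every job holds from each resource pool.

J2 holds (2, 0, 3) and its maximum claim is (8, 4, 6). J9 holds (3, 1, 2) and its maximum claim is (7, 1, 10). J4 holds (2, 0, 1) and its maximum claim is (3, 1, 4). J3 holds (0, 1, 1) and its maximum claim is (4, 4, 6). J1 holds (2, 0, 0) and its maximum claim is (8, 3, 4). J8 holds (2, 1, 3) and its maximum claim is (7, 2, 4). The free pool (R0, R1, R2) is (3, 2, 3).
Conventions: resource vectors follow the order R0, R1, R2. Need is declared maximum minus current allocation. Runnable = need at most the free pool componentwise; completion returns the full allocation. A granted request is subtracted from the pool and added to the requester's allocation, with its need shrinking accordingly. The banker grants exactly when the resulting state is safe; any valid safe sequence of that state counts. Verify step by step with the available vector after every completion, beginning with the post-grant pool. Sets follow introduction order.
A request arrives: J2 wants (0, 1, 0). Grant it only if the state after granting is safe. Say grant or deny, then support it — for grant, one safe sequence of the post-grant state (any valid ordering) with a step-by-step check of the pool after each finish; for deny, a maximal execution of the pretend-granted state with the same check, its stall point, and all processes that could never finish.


DENY — the pretend-granted state is unsafe.
Key observation: after J4, J8 the pool peaks at (7, 2, 7), and each blocked process is short somewhere: J2 on R1; J9 on R2; J3 on R1; J1 on R1.
On the post-grant state, J4, J8 is a maximal run — nothing extends it. Step-by-step check:
  pool = (3, 1, 3)
  run J4 (needs (1, 1, 3), free (3, 1, 3)); after release of (2, 0, 1) the pool is (5, 1, 4)
  run J8 (needs (5, 1, 1), free (5, 1, 4)); after release of (2, 1, 3) the pool is (7, 2, 7)
  J2 cannot run: need (6, 3, 3) vs free (7, 2, 7) (insufficient R1)
  J9 cannot run: need (4, 0, 8) vs free (7, 2, 7) (insufficient R2)
  J3 cannot run: need (4, 3, 5) vs free (7, 2, 7) (insufficient R1)
  J1 cannot run: need (6, 3, 4) vs free (7, 2, 7) (insufficient R1)
Processes that could never finish after the grant: J2, J9, J3 and J1.
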